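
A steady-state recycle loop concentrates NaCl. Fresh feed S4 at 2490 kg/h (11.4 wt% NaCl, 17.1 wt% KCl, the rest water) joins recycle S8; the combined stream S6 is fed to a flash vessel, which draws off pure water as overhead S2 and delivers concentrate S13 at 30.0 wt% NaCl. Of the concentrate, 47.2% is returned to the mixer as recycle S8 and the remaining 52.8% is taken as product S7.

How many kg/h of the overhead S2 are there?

1544 kg/h

Overall NaCl balance (none leaves overhead): NaCl in fresh feed = NaCl in product, i.e. 2490×0.114 = (1−0.472)·S13·0.300.
S13 = 283.86/(0.300×0.528) = 1792 kg/h.
Recycle S8 = 0.472×1792 = 845.85 kg/h.
Combined feed S6 = 2490 + 845.85 = 3335.8 kg/h.
Overhead S2 = S6 − S13 = 3335.8 − 1792 = 1543.8 kg/h.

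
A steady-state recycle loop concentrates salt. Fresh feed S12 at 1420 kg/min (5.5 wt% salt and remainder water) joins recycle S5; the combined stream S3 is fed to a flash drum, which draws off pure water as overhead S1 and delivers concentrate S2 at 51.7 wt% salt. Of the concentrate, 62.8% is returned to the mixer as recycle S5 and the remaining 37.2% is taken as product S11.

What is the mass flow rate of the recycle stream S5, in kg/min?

Overall salt balance (none leaves overhead): salt in fresh feed = salt in product, i.e. 1420×0.055 = (1−0.628)·S2·0.517.
S2 = 78.1/(0.517×0.372) = 406.09 kg/min.
Recycle S5 = 0.628×406.09 = 255.02 kg/min.

255 kg/min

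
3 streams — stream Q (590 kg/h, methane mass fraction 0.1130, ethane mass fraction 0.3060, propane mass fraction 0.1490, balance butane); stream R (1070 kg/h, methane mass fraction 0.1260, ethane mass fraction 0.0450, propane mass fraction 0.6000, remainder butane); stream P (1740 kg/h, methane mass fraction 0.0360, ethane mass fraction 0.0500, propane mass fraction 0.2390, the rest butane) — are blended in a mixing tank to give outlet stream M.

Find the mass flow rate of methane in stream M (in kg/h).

methane out = methane in = 590×0.113 + 1070×0.126 + 1740×0.036 = 264.13 kg/h.

264.1 kg/h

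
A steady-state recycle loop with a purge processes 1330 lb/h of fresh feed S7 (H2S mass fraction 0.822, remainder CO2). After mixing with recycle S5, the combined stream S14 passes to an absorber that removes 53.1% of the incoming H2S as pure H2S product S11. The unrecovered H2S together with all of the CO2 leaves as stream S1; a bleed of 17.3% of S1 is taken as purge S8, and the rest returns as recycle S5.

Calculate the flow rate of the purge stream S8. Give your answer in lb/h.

381.6 lb/h

CO2 enters only via S7 and leaves only via the purge: 1330×0.178 = 0.173×(CO2 in S1), and the absorber passes all CO2, so CO2 in S14 = CO2 in S1 = 1368.4 lb/h.
H2S in S14: m_A = 1330×0.822 + (1−0.173)·(1−0.531)·m_A, so m_A = 1093.3/0.6121 = 1786 lb/h.
S1 = (1−0.531)×1786 + 1368.4 = 2206.1 lb/h.
Purge S8 = 0.173×2206.1 = 381.65 lb/h.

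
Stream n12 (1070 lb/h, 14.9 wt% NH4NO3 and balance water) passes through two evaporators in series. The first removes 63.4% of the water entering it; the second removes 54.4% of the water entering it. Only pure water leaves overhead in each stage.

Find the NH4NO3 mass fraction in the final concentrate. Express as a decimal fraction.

0.512

water in feed = 1070×0.851 = 910.57 lb/h.
After stage 1: water left = (1−0.634)×910.57 = 333.27; stream total = 492.7 lb/h.
After stage 2: water left = (1−0.544)×333.27 = 151.97; final concentrate = 311.4 lb/h.
NH4NO3 fraction = 159.43/311.4 = 0.512.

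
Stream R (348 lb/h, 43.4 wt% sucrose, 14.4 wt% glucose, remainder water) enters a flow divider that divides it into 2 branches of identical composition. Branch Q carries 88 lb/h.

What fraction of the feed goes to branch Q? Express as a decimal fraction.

Fraction to Q = 88/348 = 0.2529.

0.253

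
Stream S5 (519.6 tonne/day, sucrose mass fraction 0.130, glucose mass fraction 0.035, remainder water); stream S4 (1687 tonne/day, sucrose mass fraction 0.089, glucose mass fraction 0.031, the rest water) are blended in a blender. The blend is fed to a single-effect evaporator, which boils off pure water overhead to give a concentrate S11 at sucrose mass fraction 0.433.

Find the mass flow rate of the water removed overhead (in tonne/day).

1704 tonne/day

sucrose entering = 519.6×0.130 + 1687×0.089 = 217.69 tonne/day.
All sucrose reports to S11, so S11 = 217.69/0.433 = 502.75 tonne/day.
Total feed = 2206.6 tonne/day; overhead = 2206.6 − 502.75 = 1703.8 tonne/day.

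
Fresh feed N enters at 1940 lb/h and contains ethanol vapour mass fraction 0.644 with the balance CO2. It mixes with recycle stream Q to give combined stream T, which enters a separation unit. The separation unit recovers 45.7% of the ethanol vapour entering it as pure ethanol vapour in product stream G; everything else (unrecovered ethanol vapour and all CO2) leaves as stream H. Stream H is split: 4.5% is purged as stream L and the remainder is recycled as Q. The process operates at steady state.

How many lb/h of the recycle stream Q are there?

16000 lb/h

CO2 enters only via N and leaves only via the purge: 1940×0.356 = 0.045×(CO2 in H), and the separation unit passes all CO2, so CO2 in T = CO2 in H = 15348 lb/h.
ethanol vapour in T: m_A = 1940×0.644 + (1−0.045)·(1−0.457)·m_A, so m_A = 1249.4/0.4814 = 2595.1 lb/h.
H = (1−0.457)×2595.1 + 15348 = 16757 lb/h.
Recycle Q = (1−0.045)×16757 = 16003 lb/h.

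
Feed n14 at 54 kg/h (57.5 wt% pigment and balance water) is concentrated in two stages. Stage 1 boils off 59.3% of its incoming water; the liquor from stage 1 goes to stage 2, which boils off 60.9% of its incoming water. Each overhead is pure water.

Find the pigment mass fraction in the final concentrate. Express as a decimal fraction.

0.895

water in feed = 54×0.425 = 22.95 kg/h.
After stage 1: water left = (1−0.593)×22.95 = 9.3407; stream total = 40.391 kg/h.
After stage 2: water left = (1−0.609)×9.3407 = 3.6522; final concentrate = 34.702 kg/h.
pigment fraction = 31.05/34.702 = 0.895.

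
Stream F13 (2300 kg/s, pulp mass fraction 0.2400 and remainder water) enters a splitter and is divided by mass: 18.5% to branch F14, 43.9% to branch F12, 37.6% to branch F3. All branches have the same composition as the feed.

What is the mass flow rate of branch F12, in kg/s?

1010 kg/s

Branch F12 flow = 0.439×2300 = 1009.7 kg/s.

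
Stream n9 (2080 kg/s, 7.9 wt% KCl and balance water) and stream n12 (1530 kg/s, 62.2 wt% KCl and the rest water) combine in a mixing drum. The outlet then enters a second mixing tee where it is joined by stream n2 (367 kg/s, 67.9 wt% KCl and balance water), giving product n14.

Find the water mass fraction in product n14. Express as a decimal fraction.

0.6567

Overall, product flow = 3977 kg/s.
water in = 2080×0.921 + 1530×0.378 + 367×0.321 = 2611.8 kg/s.
water fraction in n14 = 0.6567.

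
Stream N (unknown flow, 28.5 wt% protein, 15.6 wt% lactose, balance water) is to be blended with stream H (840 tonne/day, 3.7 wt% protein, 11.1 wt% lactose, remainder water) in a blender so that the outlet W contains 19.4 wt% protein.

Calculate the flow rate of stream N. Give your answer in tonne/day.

1449 tonne/day

Let N be the unknown flow. Total out = 840 + N.
protein balance: 31.08 + 0.285·N = 0.194·(840 + N)
(0.285 − 0.194)·N = 0.194×840 − 31.08 = 131.88
N = 131.88 / 0.091 = 1449.2 tonne/day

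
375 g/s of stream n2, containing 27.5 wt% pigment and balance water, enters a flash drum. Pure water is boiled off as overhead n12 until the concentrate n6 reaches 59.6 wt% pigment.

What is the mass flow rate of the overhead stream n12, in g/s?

202 g/s

pigment is conserved: 375×0.275 = 103.13 g/s all reports to the concentrate.
Concentrate = 103.13/(target fraction) = 173.03 g/s.
Overhead = 375 − 173.03 = 201.97 g/s.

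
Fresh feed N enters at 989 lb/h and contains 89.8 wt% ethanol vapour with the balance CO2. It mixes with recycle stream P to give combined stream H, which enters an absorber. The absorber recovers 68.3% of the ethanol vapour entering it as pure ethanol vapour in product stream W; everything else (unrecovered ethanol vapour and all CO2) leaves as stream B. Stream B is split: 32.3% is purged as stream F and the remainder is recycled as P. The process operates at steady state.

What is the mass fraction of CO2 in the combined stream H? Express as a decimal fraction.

CO2 enters only via N and leaves only via the purge: 989×0.102 = 0.323×(CO2 in B), and the absorber passes all CO2, so CO2 in H = CO2 in B = 312.32 lb/h.
ethanol vapour in H: m_A = 989×0.898 + (1−0.323)·(1−0.683)·m_A, so m_A = 888.12/0.7854 = 1130.8 lb/h.
H = 1130.8 + 312.32 = 1443.1 lb/h.
CO2 fraction in H = 312.32/1443.1 = 0.216.

0.216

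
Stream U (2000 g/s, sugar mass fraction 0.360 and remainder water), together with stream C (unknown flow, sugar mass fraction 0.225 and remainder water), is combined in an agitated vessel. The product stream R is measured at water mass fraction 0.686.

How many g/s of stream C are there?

1034 g/s

Let C be the unknown flow. Total out = 2000 + C.
water balance: 1280 + 0.775·C = 0.686·(2000 + C)
(0.775 − 0.686)·C = 0.686×2000 − 1280 = 92
C = 92 / 0.089 = 1033.7 g/s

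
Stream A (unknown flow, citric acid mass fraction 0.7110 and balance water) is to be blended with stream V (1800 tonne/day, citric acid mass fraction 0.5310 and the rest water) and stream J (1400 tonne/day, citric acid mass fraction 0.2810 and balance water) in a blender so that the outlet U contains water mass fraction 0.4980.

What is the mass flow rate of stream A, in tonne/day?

Let A be the unknown flow. Total out = 3200 + A.
water balance: 1850.8 + 0.289·A = 0.498·(3200 + A)
(0.289 − 0.498)·A = 0.498×3200 − 1850.8 = -257.2
A = -257.2 / -0.209 = 1230.6 tonne/day

1231 tonne/day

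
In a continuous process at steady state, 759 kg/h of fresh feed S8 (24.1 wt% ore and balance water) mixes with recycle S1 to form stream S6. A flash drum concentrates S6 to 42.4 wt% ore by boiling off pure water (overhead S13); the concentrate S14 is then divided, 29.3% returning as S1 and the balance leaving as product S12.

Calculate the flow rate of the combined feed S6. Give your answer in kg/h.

Overall ore balance (none leaves overhead): ore in fresh feed = ore in product, i.e. 759×0.241 = (1−0.293)·S14·0.424.
S14 = 182.92/(0.424×0.707) = 610.2 kg/h.
Recycle S1 = 0.293×610.2 = 178.79 kg/h.
Combined feed S6 = 759 + 178.79 = 937.79 kg/h.

937.8 kg/h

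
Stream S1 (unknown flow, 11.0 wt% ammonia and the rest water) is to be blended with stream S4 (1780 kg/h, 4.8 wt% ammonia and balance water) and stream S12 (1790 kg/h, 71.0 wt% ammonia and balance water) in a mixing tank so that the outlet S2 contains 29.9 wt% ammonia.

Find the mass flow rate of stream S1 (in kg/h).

Let S1 be the unknown flow. Total out = 3570 + S1.
ammonia balance: 1356.3 + 0.110·S1 = 0.299·(3570 + S1)
(0.110 − 0.299)·S1 = 0.299×3570 − 1356.3 = -288.91
S1 = -288.91 / -0.189 = 1528.6 kg/h

1529 kg/h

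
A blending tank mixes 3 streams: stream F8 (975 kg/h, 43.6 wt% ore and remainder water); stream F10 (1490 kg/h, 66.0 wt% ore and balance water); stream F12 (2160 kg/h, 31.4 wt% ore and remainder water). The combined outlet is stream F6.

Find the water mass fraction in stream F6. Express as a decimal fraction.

Total flow out = 975 + 1490 + 2160 = 4625 kg/h.
water in = 975×0.564 + 1490×0.340 + 2160×0.686 = 2538.3 kg/h.
water mass fraction in F6 = 2538.3/4625 = 0.549.

0.549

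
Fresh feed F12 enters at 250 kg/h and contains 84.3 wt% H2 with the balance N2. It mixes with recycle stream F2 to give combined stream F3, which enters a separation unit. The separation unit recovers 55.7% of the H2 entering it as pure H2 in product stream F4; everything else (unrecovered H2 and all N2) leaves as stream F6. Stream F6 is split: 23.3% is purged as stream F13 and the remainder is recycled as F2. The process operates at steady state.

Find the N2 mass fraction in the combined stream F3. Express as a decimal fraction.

0.3454

N2 enters only via F12 and leaves only via the purge: 250×0.157 = 0.233×(N2 in F6), and the separation unit passes all N2, so N2 in F3 = N2 in F6 = 168.45 kg/h.
H2 in F3: m_A = 250×0.843 + (1−0.233)·(1−0.557)·m_A, so m_A = 210.75/0.6602 = 319.21 kg/h.
F3 = 319.21 + 168.45 = 487.67 kg/h.
N2 fraction in F3 = 168.45/487.67 = 0.3454.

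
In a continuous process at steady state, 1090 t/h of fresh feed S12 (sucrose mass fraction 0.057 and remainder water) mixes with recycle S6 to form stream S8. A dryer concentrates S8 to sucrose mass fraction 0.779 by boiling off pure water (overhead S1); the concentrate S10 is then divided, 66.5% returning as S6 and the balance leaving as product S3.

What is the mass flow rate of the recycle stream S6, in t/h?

158.3 t/h

Overall sucrose balance (none leaves overhead): sucrose in fresh feed = sucrose in product, i.e. 1090×0.057 = (1−0.665)·S10·0.779.
S10 = 62.13/(0.779×0.335) = 238.08 t/h.
Recycle S6 = 0.665×238.08 = 158.32 t/h.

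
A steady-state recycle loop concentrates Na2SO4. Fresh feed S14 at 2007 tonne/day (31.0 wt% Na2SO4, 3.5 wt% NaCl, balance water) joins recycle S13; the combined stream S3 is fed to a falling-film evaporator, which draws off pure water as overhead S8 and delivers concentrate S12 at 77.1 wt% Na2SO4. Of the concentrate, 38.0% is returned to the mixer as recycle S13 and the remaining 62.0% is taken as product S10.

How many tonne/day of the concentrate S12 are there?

Overall Na2SO4 balance (none leaves overhead): Na2SO4 in fresh feed = Na2SO4 in product, i.e. 2007×0.310 = (1−0.380)·S12·0.771.
S12 = 622.17/(0.771×0.620) = 1301.6 tonne/day.

1302 tonne/day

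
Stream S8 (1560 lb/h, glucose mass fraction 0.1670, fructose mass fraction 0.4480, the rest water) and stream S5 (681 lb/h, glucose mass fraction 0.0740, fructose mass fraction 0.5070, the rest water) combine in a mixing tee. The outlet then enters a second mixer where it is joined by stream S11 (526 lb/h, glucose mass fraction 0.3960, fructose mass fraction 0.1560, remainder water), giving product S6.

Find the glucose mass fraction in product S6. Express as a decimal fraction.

0.1876

Overall, product flow = 2767 lb/h.
glucose in = 1560×0.167 + 681×0.074 + 526×0.396 = 519.21 lb/h.
glucose fraction in S6 = 0.1876.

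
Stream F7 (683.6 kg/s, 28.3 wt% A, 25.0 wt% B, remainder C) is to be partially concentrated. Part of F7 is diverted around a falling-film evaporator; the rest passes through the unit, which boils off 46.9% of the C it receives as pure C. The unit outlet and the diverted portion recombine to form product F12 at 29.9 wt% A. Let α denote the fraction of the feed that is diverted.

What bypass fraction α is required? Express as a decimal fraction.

0.756

All 683.6×0.283 = 193.46 kg/s of A reaches F12, so F12 = 193.46/0.299 = 647.02 kg/s and vapour = 36.581 kg/s.
The evaporator receives (1−α)·683.6 of feed at 0.467 C and removes 0.469 of that C:
0.469×0.467×(1−α)×683.6 = 36.581
(1−α) = 36.581/149.72 = 0.2443;  α = 0.7557.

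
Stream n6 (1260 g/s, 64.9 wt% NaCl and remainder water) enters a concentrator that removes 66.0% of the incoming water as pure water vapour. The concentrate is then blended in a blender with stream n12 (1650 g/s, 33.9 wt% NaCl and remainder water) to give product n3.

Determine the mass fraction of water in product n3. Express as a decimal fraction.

0.474

Vapour removed = 0.660×0.351×1260 = 291.89 g/s; concentrate = 968.11 g/s.
water reaching the mixer = 150.37 (from concentrate) + 1650×0.661 = 1241 g/s.
Product flow = 968.11 + 1650 = 2618.1 g/s; water fraction = 0.474.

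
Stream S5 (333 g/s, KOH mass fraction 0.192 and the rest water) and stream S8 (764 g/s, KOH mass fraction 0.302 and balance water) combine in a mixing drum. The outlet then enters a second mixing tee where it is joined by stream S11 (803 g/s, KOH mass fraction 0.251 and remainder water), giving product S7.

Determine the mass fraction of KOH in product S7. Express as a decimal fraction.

0.261

Overall, product flow = 1900 g/s.
KOH in = 333×0.192 + 764×0.302 + 803×0.251 = 496.22 g/s.
KOH fraction in S7 = 0.261.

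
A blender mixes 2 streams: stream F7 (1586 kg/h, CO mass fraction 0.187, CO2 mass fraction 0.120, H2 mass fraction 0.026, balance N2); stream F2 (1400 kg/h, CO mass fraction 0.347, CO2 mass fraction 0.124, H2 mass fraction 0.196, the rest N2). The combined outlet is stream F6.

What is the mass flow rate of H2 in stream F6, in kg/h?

H2 out = H2 in = 1586×0.026 + 1400×0.196 = 315.64 kg/h.

315.6 kg/h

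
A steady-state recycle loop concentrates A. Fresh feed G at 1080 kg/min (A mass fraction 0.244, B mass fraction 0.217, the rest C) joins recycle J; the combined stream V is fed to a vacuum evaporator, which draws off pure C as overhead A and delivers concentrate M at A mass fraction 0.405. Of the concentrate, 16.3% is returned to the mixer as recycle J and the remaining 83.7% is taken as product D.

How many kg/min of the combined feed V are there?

Overall A balance (none leaves overhead): A in fresh feed = A in product, i.e. 1080×0.244 = (1−0.163)·M·0.405.
M = 263.52/(0.405×0.837) = 777.38 kg/min.
Recycle J = 0.163×777.38 = 126.71 kg/min.
Combined feed V = 1080 + 126.71 = 1206.7 kg/min.

1207 kg/min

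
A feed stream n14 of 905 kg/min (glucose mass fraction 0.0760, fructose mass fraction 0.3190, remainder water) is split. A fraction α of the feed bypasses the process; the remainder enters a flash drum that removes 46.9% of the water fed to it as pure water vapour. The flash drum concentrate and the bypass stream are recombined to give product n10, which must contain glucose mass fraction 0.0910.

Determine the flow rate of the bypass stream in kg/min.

All 905×0.076 = 68.78 kg/min of glucose reaches n10, so n10 = 68.78/0.091 = 755.82 kg/min and vapour = 149.18 kg/min.
The evaporator receives (1−α)·905 of feed at 0.605 water and removes 0.469 of that water:
0.469×0.605×(1−α)×905 = 149.18
(1−α) = 149.18/256.79 = 0.5809;  α = 0.4191.
Bypass flow = 0.4191×905 = 379.26 kg/min.

379.3 kg/min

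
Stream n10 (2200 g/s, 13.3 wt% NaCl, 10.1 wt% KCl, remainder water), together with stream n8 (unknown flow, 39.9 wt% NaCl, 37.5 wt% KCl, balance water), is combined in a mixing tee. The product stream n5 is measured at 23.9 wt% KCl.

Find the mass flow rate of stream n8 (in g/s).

2232 g/s

Let n8 be the unknown flow. Total out = 2200 + n8.
KCl balance: 222.2 + 0.375·n8 = 0.239·(2200 + n8)
(0.375 − 0.239)·n8 = 0.239×2200 − 222.2 = 303.6
n8 = 303.6 / 0.136 = 2232.4 g/s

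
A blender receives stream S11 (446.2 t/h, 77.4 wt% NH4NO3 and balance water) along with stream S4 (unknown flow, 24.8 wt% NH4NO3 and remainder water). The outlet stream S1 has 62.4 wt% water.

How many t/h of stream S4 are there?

1387 t/h

Let S4 be the unknown flow. Total out = 446.2 + S4.
water balance: 100.84 + 0.752·S4 = 0.624·(446.2 + S4)
(0.752 − 0.624)·S4 = 0.624×446.2 − 100.84 = 177.59
S4 = 177.59 / 0.128 = 1387.4 t/h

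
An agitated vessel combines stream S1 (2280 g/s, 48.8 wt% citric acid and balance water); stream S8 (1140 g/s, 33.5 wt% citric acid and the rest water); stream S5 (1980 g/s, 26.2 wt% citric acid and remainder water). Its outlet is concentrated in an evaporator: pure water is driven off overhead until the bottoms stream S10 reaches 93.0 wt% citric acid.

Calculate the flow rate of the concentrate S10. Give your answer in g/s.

citric acid entering = 2280×0.488 + 1140×0.335 + 1980×0.262 = 2013.3 g/s.
All citric acid reports to S10, so S10 = 2013.3/0.930 = 2164.8 g/s.

2165 g/s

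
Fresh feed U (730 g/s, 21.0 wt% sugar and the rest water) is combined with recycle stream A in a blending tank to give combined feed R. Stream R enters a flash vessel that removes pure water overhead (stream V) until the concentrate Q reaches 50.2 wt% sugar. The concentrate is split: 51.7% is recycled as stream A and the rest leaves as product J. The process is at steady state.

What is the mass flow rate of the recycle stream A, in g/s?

326.9 g/s

Overall sugar balance (none leaves overhead): sugar in fresh feed = sugar in product, i.e. 730×0.210 = (1−0.517)·Q·0.502.
Q = 153.3/(0.502×0.483) = 632.25 g/s.
Recycle A = 0.517×632.25 = 326.88 g/s.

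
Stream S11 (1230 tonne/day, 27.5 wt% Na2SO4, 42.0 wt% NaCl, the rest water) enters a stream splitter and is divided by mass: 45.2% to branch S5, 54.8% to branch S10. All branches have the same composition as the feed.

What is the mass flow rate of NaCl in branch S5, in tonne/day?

233.5 tonne/day

Branch S5 total = 0.452×1230 = 555.96 tonne/day.
NaCl in S5 = 0.420×555.96 = 233.5 tonne/day.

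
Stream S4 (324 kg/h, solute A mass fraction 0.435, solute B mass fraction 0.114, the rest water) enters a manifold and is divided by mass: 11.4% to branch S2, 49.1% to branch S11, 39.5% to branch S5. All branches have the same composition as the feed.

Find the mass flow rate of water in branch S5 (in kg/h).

Branch S5 total = 0.395×324 = 127.98 kg/h.
water in S5 = 0.451×127.98 = 57.719 kg/h.

57.72 kg/h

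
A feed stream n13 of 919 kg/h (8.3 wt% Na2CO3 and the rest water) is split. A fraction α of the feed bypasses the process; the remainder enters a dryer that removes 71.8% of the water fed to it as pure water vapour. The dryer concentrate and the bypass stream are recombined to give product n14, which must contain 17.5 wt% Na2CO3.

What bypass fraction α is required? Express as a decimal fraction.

0.202

All 919×0.083 = 76.277 kg/h of Na2CO3 reaches n14, so n14 = 76.277/0.175 = 435.87 kg/h and vapour = 483.13 kg/h.
The evaporator receives (1−α)·919 of feed at 0.917 water and removes 0.718 of that water:
0.718×0.917×(1−α)×919 = 483.13
(1−α) = 483.13/605.08 = 0.7985;  α = 0.2015.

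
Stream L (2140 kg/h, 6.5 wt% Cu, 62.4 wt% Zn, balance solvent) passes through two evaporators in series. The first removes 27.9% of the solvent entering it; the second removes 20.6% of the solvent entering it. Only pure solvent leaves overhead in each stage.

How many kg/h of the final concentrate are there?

solvent in feed = 2140×0.311 = 665.54 kg/h.
After stage 1: solvent left = (1−0.279)×665.54 = 479.85; stream total = 1954.3 kg/h.
After stage 2: solvent left = (1−0.206)×479.85 = 381; final concentrate = 1855.5 kg/h.

1855 kg/h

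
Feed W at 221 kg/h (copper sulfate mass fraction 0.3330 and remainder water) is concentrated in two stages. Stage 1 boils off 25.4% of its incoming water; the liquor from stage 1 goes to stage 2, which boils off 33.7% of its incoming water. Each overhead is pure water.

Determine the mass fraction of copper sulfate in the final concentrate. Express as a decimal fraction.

water in feed = 221×0.667 = 147.41 kg/h.
After stage 1: water left = (1−0.254)×147.41 = 109.97; stream total = 183.56 kg/h.
After stage 2: water left = (1−0.337)×109.97 = 72.907; final concentrate = 146.5 kg/h.
copper sulfate fraction = 73.593/146.5 = 0.5023.

0.5023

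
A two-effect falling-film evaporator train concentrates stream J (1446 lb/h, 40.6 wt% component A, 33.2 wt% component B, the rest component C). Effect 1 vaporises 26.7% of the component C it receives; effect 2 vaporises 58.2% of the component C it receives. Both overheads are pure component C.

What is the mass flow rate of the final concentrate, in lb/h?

1183 lb/h

component C in feed = 1446×0.262 = 378.85 lb/h.
After stage 1: component C left = (1−0.267)×378.85 = 277.7; stream total = 1344.8 lb/h.
After stage 2: component C left = (1−0.582)×277.7 = 116.08; final concentrate = 1183.2 lb/h.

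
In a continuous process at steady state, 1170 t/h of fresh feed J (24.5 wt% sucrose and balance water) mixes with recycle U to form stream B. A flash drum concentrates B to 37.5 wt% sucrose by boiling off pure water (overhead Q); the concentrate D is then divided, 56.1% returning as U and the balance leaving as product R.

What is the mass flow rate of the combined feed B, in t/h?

2147 t/h

Overall sucrose balance (none leaves overhead): sucrose in fresh feed = sucrose in product, i.e. 1170×0.245 = (1−0.561)·D·0.375.
D = 286.65/(0.375×0.439) = 1741.2 t/h.
Recycle U = 0.561×1741.2 = 976.83 t/h.
Combined feed B = 1170 + 976.83 = 2146.8 t/h.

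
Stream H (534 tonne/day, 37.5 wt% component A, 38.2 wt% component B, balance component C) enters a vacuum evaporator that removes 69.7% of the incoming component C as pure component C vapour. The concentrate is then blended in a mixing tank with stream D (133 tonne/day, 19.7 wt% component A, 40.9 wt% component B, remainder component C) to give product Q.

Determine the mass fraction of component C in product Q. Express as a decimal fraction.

Vapour removed = 0.697×0.243×534 = 90.444 tonne/day; concentrate = 443.56 tonne/day.
component C reaching the mixer = 39.318 (from concentrate) + 133×0.394 = 91.72 tonne/day.
Product flow = 443.56 + 133 = 576.56 tonne/day; component C fraction = 0.1591.

0.1591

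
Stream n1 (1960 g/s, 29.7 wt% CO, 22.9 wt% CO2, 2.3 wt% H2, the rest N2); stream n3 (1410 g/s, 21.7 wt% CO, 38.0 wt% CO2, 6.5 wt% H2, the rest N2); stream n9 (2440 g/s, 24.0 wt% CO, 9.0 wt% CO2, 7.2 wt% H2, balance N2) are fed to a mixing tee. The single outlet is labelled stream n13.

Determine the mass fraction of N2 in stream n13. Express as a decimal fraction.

Total flow out = 1960 + 1410 + 2440 = 5810 g/s.
N2 in = 1960×0.451 + 1410×0.338 + 2440×0.598 = 2819.7 g/s.
N2 mass fraction in n13 = 2819.7/5810 = 0.4853.

0.4853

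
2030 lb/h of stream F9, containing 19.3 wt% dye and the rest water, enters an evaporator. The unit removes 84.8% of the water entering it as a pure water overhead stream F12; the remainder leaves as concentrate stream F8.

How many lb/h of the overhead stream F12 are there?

1389 lb/h

water entering = 2030×0.807 = 1638.2 lb/h; overhead removed = 0.848×1638.2 = 1389.2 lb/h.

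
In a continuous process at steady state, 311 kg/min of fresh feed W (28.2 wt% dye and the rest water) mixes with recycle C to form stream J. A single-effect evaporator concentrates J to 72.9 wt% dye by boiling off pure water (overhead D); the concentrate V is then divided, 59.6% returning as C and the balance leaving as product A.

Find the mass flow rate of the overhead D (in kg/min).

190.7 kg/min

Overall dye balance (none leaves overhead): dye in fresh feed = dye in product, i.e. 311×0.282 = (1−0.596)·V·0.729.
V = 87.702/(0.729×0.404) = 297.78 kg/min.
Recycle C = 0.596×297.78 = 177.48 kg/min.
Combined feed J = 311 + 177.48 = 488.48 kg/min.
Overhead D = J − V = 488.48 − 297.78 = 190.7 kg/min.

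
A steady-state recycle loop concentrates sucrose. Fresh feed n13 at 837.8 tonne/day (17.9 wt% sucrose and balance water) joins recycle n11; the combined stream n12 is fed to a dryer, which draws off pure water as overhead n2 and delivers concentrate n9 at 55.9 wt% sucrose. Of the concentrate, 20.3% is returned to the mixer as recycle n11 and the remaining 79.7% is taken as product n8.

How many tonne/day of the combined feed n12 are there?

Overall sucrose balance (none leaves overhead): sucrose in fresh feed = sucrose in product, i.e. 837.8×0.179 = (1−0.203)·n9·0.559.
n9 = 149.97/(0.559×0.797) = 336.61 tonne/day.
Recycle n11 = 0.203×336.61 = 68.331 tonne/day.
Combined feed n12 = 837.8 + 68.331 = 906.13 tonne/day.

906.1 tonne/day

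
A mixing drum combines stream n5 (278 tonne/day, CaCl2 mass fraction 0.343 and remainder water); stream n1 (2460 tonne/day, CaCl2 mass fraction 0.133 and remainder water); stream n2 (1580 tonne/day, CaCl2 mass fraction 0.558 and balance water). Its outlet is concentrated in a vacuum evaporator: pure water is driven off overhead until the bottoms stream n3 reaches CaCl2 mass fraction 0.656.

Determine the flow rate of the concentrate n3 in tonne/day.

1988 tonne/day

CaCl2 entering = 278×0.343 + 2460×0.133 + 1580×0.558 = 1304.2 tonne/day.
All CaCl2 reports to n3, so n3 = 1304.2/0.656 = 1988.1 tonne/day.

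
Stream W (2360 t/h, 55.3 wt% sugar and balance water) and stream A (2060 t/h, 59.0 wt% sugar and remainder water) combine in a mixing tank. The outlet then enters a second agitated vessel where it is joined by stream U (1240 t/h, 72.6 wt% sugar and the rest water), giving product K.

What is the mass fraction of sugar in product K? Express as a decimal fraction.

Overall, product flow = 5660 t/h.
sugar in = 2360×0.553 + 2060×0.590 + 1240×0.726 = 3420.7 t/h.
sugar fraction in K = 0.604.

0.604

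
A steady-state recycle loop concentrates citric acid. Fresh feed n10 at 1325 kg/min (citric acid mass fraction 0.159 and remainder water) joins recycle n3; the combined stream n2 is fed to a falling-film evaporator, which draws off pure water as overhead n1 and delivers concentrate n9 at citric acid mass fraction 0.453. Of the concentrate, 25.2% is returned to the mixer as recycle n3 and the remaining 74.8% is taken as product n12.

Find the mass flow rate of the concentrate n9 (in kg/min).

621.7 kg/min

Overall citric acid balance (none leaves overhead): citric acid in fresh feed = citric acid in product, i.e. 1325×0.159 = (1−0.252)·n9·0.453.
n9 = 210.68/(0.453×0.748) = 621.75 kg/min.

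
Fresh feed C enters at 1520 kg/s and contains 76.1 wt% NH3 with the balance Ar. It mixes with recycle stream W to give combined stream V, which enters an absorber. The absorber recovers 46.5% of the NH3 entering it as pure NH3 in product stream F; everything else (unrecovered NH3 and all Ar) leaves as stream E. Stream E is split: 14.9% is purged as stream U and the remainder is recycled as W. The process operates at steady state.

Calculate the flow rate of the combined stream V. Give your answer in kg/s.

Ar enters only via C and leaves only via the purge: 1520×0.239 = 0.149×(Ar in E), and the absorber passes all Ar, so Ar in V = Ar in E = 2438.1 kg/s.
NH3 in V: m_A = 1520×0.761 + (1−0.149)·(1−0.465)·m_A, so m_A = 1156.7/0.5447 = 2123.5 kg/s.
V = 2123.5 + 2438.1 = 4561.7 kg/s.

4562 kg/s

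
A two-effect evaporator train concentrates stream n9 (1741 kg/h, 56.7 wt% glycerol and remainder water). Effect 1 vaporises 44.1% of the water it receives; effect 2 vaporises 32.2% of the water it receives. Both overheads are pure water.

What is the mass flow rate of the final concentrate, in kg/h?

1273 kg/h

water in feed = 1741×0.433 = 753.85 kg/h.
After stage 1: water left = (1−0.441)×753.85 = 421.4; stream total = 1408.6 kg/h.
After stage 2: water left = (1−0.322)×421.4 = 285.71; final concentrate = 1272.9 kg/h.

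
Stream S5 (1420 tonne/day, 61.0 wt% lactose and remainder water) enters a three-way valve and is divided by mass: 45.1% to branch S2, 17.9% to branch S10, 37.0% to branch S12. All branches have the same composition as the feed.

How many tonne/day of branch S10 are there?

254.2 tonne/day

Branch S10 flow = 0.179×1420 = 254.18 tonne/day.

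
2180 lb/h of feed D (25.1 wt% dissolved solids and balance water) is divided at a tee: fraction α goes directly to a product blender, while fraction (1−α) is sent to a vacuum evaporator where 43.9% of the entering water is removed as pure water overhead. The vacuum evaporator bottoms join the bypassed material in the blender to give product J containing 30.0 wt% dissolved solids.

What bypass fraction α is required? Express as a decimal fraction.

0.503

All 2180×0.251 = 547.18 lb/h of dissolved solids reaches J, so J = 547.18/0.300 = 1823.9 lb/h and vapour = 356.07 lb/h.
The evaporator receives (1−α)·2180 of feed at 0.749 water and removes 0.439 of that water:
0.439×0.749×(1−α)×2180 = 356.07
(1−α) = 356.07/716.81 = 0.4967;  α = 0.5033.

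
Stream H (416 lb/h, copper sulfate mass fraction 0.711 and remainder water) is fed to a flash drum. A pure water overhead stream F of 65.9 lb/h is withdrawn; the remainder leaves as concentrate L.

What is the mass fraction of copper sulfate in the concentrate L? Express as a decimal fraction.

0.845

copper sulfate is not removed: 416×0.711 = 295.78 lb/h of copper sulfate enters L.
Concentrate = 416 − 65.9 = 350.1 lb/h.
Mass fraction = 295.78/350.1 = 0.845.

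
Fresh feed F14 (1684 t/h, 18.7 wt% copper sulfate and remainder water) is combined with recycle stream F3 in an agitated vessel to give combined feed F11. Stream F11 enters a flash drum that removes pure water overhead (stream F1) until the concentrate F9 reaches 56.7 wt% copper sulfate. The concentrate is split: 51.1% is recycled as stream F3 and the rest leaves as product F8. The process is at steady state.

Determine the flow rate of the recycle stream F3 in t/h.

580.4 t/h

Overall copper sulfate balance (none leaves overhead): copper sulfate in fresh feed = copper sulfate in product, i.e. 1684×0.187 = (1−0.511)·F9·0.567.
F9 = 314.91/(0.567×0.489) = 1135.8 t/h.
Recycle F3 = 0.511×1135.8 = 580.38 t/h.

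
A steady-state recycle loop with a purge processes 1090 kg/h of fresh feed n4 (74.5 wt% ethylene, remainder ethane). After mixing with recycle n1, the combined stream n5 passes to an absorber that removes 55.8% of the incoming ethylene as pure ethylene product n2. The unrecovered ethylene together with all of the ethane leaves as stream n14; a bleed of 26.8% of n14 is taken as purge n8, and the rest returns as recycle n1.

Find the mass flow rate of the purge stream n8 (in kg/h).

ethane enters only via n4 and leaves only via the purge: 1090×0.255 = 0.268×(ethane in n14), and the absorber passes all ethane, so ethane in n5 = ethane in n14 = 1037.1 kg/h.
ethylene in n5: m_A = 1090×0.745 + (1−0.268)·(1−0.558)·m_A, so m_A = 812.05/0.6765 = 1200.4 kg/h.
n14 = (1−0.558)×1200.4 + 1037.1 = 1567.7 kg/h.
Purge n8 = 0.268×1567.7 = 420.15 kg/h.

420.2 kg/h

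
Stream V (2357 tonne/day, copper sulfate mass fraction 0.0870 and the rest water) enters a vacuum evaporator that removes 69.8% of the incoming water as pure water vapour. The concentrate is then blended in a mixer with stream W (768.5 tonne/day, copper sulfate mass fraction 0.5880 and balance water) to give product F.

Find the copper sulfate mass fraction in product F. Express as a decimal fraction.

Vapour removed = 0.698×0.913×2357 = 1502.1 tonne/day; concentrate = 854.95 tonne/day.
copper sulfate reaching the mixer = 205.06 (from concentrate) + 768.5×0.588 = 656.94 tonne/day.
Product flow = 854.95 + 768.5 = 1623.4 tonne/day; copper sulfate fraction = 0.4047.

0.4047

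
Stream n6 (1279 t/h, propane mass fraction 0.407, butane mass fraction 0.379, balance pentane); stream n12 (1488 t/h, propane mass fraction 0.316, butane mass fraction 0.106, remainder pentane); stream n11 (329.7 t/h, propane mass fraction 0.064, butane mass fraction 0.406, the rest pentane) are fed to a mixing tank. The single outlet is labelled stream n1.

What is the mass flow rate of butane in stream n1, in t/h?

776.3 t/h

butane out = butane in = 1279×0.379 + 1488×0.106 + 329.7×0.406 = 776.33 t/h.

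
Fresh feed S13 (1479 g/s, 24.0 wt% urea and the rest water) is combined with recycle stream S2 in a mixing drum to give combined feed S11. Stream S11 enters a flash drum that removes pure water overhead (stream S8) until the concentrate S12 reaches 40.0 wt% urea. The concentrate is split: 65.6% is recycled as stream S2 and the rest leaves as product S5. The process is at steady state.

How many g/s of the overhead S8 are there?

591.6 g/s

Overall urea balance (none leaves overhead): urea in fresh feed = urea in product, i.e. 1479×0.240 = (1−0.656)·S12·0.400.
S12 = 354.96/(0.400×0.344) = 2579.7 g/s.
Recycle S2 = 0.656×2579.7 = 1692.3 g/s.
Combined feed S11 = 1479 + 1692.3 = 3171.3 g/s.
Overhead S8 = S11 − S12 = 3171.3 − 2579.7 = 591.6 g/s.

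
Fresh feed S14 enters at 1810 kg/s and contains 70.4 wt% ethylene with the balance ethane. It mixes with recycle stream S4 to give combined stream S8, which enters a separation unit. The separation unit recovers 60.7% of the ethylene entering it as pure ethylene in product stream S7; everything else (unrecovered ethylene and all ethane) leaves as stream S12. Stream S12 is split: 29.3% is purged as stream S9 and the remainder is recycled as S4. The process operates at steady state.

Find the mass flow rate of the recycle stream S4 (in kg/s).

ethane enters only via S14 and leaves only via the purge: 1810×0.296 = 0.293×(ethane in S12), and the separation unit passes all ethane, so ethane in S8 = ethane in S12 = 1828.5 kg/s.
ethylene in S8: m_A = 1810×0.704 + (1−0.293)·(1−0.607)·m_A, so m_A = 1274.2/0.7221 = 1764.5 kg/s.
S12 = (1−0.607)×1764.5 + 1828.5 = 2522 kg/s.
Recycle S4 = (1−0.293)×2522 = 1783 kg/s.

1783 kg/s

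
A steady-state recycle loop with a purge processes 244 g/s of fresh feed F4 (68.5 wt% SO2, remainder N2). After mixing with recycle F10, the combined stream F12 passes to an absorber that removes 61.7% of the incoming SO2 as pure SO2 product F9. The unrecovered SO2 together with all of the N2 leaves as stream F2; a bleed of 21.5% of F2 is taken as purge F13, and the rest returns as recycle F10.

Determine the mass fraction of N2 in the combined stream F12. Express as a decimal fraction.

0.5993

N2 enters only via F4 and leaves only via the purge: 244×0.315 = 0.215×(N2 in F2), and the absorber passes all N2, so N2 in F12 = N2 in F2 = 357.49 g/s.
SO2 in F12: m_A = 244×0.685 + (1−0.215)·(1−0.617)·m_A, so m_A = 167.14/0.6993 = 239 g/s.
F12 = 239 + 357.49 = 596.48 g/s.
N2 fraction in F12 = 357.49/596.48 = 0.5993.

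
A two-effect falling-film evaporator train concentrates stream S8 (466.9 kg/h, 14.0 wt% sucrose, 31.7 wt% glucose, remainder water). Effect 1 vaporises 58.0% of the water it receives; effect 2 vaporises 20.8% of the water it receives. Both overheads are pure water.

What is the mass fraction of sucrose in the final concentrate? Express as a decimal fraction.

water in feed = 466.9×0.543 = 253.53 kg/h.
After stage 1: water left = (1−0.580)×253.53 = 106.48; stream total = 319.85 kg/h.
After stage 2: water left = (1−0.208)×106.48 = 84.333; final concentrate = 297.71 kg/h.
sucrose fraction = 65.366/297.71 = 0.220.

0.220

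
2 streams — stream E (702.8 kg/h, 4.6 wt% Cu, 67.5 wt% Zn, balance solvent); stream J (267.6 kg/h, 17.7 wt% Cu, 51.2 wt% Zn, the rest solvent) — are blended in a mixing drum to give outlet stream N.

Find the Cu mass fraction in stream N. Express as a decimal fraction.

0.082

Total flow out = 702.8 + 267.6 = 970.4 kg/h.
Cu in = 702.8×0.046 + 267.6×0.177 = 79.694 kg/h.
Cu mass fraction in N = 79.694/970.4 = 0.082.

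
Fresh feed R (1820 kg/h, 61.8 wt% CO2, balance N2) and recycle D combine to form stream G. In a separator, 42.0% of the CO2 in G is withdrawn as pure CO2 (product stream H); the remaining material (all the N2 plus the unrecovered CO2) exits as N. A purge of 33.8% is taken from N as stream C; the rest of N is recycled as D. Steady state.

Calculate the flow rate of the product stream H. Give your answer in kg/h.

766.8 kg/h

CO2 in G: m_A = 1820×0.618 + (1−0.338)·(1−0.420)·m_A, so m_A = 1124.8/0.6160 = 1825.8 kg/h.
Product H = 0.420×1825.8 = 766.83 kg/h.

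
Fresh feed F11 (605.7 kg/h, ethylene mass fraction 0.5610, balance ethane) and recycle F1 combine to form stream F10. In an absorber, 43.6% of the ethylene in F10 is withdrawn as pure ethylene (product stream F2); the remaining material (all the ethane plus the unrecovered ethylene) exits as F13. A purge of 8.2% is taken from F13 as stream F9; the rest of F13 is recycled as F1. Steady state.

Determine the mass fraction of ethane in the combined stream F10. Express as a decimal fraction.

ethane enters only via F11 and leaves only via the purge: 605.7×0.439 = 0.082×(ethane in F13), and the absorber passes all ethane, so ethane in F10 = ethane in F13 = 3242.7 kg/h.
ethylene in F10: m_A = 605.7×0.561 + (1−0.082)·(1−0.436)·m_A, so m_A = 339.8/0.4822 = 704.61 kg/h.
F10 = 704.61 + 3242.7 = 3947.3 kg/h.
ethane fraction in F10 = 3242.7/3947.3 = 0.8215.

0.8215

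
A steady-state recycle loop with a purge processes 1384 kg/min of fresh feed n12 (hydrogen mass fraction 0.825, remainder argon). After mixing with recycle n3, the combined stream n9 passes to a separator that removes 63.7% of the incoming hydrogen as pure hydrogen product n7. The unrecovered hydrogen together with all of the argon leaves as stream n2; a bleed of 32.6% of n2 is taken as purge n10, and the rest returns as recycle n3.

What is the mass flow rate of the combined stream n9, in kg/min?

argon enters only via n12 and leaves only via the purge: 1384×0.175 = 0.326×(argon in n2), and the separator passes all argon, so argon in n9 = argon in n2 = 742.94 kg/min.
hydrogen in n9: m_A = 1384×0.825 + (1−0.326)·(1−0.637)·m_A, so m_A = 1141.8/0.7553 = 1511.6 kg/min.
n9 = 1511.6 + 742.94 = 2254.6 kg/min.

2255 kg/min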